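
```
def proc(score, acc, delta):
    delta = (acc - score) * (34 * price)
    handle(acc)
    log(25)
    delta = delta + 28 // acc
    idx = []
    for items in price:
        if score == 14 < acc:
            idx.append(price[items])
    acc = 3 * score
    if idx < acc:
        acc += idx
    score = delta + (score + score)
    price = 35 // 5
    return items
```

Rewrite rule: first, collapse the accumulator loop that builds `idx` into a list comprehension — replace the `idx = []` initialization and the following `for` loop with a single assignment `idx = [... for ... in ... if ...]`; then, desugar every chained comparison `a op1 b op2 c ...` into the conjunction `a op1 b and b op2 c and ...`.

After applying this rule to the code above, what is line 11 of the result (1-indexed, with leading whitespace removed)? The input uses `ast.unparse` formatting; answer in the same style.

Transformed code:
def proc(score, acc, delta):
    delta = (acc - score) * (34 * price)
    handle(acc)
    log(25)
    delta = delta + 28 // acc
    idx = [price[items] for items in price if score == 14 and 14 < acc]
    acc = 3 * score
    if idx < acc:
        acc += idx
    score = delta + (score + score)
    price = 35 // 5
    return items

price = 35 // 5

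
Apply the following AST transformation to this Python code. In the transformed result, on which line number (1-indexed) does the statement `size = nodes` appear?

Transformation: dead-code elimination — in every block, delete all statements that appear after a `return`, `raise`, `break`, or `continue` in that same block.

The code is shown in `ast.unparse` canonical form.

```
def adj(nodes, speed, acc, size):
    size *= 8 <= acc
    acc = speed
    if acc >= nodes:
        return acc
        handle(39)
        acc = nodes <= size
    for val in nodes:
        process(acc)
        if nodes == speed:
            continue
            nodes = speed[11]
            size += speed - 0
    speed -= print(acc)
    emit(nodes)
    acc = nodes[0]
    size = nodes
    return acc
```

Transformed code:
def adj(nodes, speed, acc, size):
    size *= 8 <= acc
    acc = speed
    if acc >= nodes:
        return acc
    for val in nodes:
        process(acc)
        if nodes == speed:
            continue
    speed -= print(acc)
    emit(nodes)
    acc = nodes[0]
    size = nodes
    return acc

13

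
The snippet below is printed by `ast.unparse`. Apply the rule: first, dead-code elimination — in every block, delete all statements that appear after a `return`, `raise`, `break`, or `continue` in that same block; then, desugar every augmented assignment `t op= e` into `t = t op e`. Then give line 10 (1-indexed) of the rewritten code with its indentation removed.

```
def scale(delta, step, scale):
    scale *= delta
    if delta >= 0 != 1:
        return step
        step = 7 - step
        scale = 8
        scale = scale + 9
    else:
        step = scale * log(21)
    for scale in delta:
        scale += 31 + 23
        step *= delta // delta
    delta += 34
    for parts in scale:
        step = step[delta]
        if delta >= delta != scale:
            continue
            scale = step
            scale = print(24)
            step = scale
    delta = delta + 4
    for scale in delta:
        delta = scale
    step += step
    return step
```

delta = delta + 34

Transformed code:
def scale(delta, step, scale):
    scale = scale * delta
    if delta >= 0 != 1:
        return step
    else:
        step = scale * log(21)
    for scale in delta:
        scale = scale + (31 + 23)
        step = step * (delta // delta)
    delta = delta + 34
    for parts in scale:
        step = step[delta]
        if delta >= delta != scale:
            continue
    delta = delta + 4
    for scale in delta:
        delta = scale
    step = step + step
    return step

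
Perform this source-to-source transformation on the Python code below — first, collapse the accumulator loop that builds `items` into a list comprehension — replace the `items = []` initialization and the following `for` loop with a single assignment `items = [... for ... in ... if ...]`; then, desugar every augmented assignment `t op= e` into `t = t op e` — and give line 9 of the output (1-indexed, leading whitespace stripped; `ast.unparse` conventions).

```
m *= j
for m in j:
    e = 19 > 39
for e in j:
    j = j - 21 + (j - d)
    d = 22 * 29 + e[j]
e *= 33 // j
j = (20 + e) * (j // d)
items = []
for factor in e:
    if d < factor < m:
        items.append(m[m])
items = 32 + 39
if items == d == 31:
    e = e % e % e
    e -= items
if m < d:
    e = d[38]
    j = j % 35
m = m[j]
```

Transformed code:
m = m * j
for m in j:
    e = 19 > 39
for e in j:
    j = j - 21 + (j - d)
    d = 22 * 29 + e[j]
e = e * (33 // j)
j = (20 + e) * (j // d)
items = [m[m] for factor in e if d < factor < m]
items = 32 + 39
if items == d == 31:
    e = e % e % e
    e = e - items
if m < d:
    e = d[38]
    j = j % 35
m = m[j]

items = [m[m] for factor in e if d < factor < m]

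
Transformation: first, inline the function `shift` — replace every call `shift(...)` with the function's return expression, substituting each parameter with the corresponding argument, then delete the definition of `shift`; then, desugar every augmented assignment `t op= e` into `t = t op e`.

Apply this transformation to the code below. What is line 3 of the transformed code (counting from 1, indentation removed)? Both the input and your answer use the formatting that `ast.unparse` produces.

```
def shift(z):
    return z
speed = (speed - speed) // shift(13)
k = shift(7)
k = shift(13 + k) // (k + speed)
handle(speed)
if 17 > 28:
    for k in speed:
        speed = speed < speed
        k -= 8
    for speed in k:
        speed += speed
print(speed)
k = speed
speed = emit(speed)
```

k = (13 + k) // (k + speed)

Transformed code:
speed = (speed - speed) // 13
k = 7
k = (13 + k) // (k + speed)
handle(speed)
if 17 > 28:
    for k in speed:
        speed = speed < speed
        k = k - 8
    for speed in k:
        speed = speed + speed
print(speed)
k = speed
speed = emit(speed)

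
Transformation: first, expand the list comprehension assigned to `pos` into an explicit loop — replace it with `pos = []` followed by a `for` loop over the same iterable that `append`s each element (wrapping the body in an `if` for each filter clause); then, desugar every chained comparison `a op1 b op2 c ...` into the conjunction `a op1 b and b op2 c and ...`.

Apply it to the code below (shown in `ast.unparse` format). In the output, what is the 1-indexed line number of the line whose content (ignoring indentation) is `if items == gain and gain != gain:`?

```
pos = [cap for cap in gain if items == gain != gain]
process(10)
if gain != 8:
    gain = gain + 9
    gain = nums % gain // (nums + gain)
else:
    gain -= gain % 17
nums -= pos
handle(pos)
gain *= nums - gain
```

3

Transformed code:
pos = []
for cap in gain:
    if items == gain and gain != gain:
        pos.append(cap)
process(10)
if gain != 8:
    gain = gain + 9
    gain = nums % gain // (nums + gain)
else:
    gain -= gain % 17
nums -= pos
handle(pos)
gain *= nums - gain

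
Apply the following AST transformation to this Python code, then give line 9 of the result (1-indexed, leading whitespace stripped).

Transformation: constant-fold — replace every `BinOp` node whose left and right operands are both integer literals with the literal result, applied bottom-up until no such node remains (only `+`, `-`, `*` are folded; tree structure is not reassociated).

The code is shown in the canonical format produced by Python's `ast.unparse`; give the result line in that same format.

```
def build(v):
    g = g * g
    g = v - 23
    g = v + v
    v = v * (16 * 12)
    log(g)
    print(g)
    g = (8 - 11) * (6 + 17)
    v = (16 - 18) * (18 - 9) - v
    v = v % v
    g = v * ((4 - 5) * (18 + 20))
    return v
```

v = -18 - v

Transformed code:
def build(v):
    g = g * g
    g = v - 23
    g = v + v
    v = v * 192
    log(g)
    print(g)
    g = -69
    v = -18 - v
    v = v % v
    g = v * -38
    return v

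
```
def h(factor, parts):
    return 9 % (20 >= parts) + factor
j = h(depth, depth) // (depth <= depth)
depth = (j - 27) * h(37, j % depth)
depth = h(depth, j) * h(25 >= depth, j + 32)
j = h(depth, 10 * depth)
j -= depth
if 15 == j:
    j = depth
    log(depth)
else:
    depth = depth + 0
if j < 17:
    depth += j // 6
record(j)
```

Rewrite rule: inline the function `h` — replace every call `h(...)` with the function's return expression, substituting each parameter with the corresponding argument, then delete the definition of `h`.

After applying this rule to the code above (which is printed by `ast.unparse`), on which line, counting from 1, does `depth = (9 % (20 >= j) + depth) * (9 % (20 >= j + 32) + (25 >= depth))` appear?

Transformed code:
j = (9 % (20 >= depth) + depth) // (depth <= depth)
depth = (j - 27) * (9 % (20 >= j % depth) + 37)
depth = (9 % (20 >= j) + depth) * (9 % (20 >= j + 32) + (25 >= depth))
j = 9 % (20 >= 10 * depth) + depth
j -= depth
if 15 == j:
    j = depth
    log(depth)
else:
    depth = depth + 0
if j < 17:
    depth += j // 6
record(j)

3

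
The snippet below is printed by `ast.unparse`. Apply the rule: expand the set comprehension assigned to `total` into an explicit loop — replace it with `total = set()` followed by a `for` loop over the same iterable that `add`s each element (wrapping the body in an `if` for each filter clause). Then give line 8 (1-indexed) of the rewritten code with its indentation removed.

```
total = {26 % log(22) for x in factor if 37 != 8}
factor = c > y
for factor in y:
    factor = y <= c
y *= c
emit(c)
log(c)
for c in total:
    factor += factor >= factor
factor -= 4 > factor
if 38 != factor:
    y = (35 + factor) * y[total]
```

Transformed code:
total = set()
for x in factor:
    if 37 != 8:
        total.add(26 % log(22))
factor = c > y
for factor in y:
    factor = y <= c
y *= c
emit(c)
log(c)
for c in total:
    factor += factor >= factor
factor -= 4 > factor
if 38 != factor:
    y = (35 + factor) * y[total]

y *= c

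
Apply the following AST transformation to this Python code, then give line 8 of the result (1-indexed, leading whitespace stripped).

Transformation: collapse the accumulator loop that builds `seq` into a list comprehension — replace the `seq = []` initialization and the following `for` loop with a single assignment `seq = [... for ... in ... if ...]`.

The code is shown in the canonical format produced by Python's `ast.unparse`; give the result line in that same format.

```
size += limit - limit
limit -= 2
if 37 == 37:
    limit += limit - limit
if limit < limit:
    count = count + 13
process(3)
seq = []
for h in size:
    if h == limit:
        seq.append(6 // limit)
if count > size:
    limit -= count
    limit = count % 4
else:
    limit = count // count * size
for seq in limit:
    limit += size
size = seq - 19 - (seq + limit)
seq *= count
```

Transformed code:
size += limit - limit
limit -= 2
if 37 == 37:
    limit += limit - limit
if limit < limit:
    count = count + 13
process(3)
seq = [6 // limit for h in size if h == limit]
if count > size:
    limit -= count
    limit = count % 4
else:
    limit = count // count * size
for seq in limit:
    limit += size
size = seq - 19 - (seq + limit)
seq *= count

seq = [6 // limit for h in size if h == limit]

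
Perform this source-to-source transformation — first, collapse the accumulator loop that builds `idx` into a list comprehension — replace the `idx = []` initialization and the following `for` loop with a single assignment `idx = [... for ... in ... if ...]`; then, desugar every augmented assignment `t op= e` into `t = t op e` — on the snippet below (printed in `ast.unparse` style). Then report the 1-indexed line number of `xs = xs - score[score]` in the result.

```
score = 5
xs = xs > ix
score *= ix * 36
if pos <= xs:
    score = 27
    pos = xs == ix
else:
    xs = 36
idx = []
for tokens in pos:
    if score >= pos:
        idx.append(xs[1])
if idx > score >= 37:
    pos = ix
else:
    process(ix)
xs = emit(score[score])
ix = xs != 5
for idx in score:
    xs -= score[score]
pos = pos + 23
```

17

Transformed code:
score = 5
xs = xs > ix
score = score * (ix * 36)
if pos <= xs:
    score = 27
    pos = xs == ix
else:
    xs = 36
idx = [xs[1] for tokens in pos if score >= pos]
if idx > score >= 37:
    pos = ix
else:
    process(ix)
xs = emit(score[score])
ix = xs != 5
for idx in score:
    xs = xs - score[score]
pos = pos + 23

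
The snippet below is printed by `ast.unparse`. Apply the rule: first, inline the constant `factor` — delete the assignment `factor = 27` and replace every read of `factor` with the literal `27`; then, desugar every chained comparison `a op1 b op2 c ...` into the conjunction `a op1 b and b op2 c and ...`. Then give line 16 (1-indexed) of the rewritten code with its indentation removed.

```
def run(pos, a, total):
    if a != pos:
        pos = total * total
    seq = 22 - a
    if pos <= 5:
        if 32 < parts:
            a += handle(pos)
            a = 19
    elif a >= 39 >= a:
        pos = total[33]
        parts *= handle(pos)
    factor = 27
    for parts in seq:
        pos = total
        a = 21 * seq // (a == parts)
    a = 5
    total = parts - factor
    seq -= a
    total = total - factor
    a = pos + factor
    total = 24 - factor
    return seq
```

total = parts - 27

Transformed code:
def run(pos, a, total):
    if a != pos:
        pos = total * total
    seq = 22 - a
    if pos <= 5:
        if 32 < parts:
            a += handle(pos)
            a = 19
    elif a >= 39 and 39 >= a:
        pos = total[33]
        parts *= handle(pos)
    for parts in seq:
        pos = total
        a = 21 * seq // (a == parts)
    a = 5
    total = parts - 27
    seq -= a
    total = total - 27
    a = pos + 27
    total = 24 - 27
    return seq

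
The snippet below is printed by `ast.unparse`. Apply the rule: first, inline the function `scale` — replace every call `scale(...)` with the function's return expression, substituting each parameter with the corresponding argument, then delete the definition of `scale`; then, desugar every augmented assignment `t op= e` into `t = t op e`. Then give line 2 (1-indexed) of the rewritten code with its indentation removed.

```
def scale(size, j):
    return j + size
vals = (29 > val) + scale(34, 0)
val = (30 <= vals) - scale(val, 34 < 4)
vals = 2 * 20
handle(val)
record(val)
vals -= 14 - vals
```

Transformed code:
vals = (29 > val) + (0 + 34)
val = (30 <= vals) - ((34 < 4) + val)
vals = 2 * 20
handle(val)
record(val)
vals = vals - (14 - vals)

val = (30 <= vals) - ((34 < 4) + val)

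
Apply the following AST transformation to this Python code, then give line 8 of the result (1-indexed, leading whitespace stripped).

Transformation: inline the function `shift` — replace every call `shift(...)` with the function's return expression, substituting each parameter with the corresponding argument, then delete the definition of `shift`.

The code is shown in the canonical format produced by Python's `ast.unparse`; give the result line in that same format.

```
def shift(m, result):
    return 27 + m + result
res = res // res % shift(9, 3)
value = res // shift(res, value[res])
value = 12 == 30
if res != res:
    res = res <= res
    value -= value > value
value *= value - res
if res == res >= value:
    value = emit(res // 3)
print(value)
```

if res == res >= value:

Transformed code:
res = res // res % (27 + 9 + 3)
value = res // (27 + res + value[res])
value = 12 == 30
if res != res:
    res = res <= res
    value -= value > value
value *= value - res
if res == res >= value:
    value = emit(res // 3)
print(value)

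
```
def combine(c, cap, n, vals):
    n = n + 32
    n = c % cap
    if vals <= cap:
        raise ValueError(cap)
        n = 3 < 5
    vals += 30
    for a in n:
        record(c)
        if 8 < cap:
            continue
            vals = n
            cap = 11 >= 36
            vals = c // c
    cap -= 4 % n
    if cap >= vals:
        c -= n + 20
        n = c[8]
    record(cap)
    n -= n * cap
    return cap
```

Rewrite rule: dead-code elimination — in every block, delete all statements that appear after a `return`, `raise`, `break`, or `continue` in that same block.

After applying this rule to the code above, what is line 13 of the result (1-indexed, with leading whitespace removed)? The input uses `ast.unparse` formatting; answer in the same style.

c -= n + 20

Transformed code:
def combine(c, cap, n, vals):
    n = n + 32
    n = c % cap
    if vals <= cap:
        raise ValueError(cap)
    vals += 30
    for a in n:
        record(c)
        if 8 < cap:
            continue
    cap -= 4 % n
    if cap >= vals:
        c -= n + 20
        n = c[8]
    record(cap)
    n -= n * cap
    return cap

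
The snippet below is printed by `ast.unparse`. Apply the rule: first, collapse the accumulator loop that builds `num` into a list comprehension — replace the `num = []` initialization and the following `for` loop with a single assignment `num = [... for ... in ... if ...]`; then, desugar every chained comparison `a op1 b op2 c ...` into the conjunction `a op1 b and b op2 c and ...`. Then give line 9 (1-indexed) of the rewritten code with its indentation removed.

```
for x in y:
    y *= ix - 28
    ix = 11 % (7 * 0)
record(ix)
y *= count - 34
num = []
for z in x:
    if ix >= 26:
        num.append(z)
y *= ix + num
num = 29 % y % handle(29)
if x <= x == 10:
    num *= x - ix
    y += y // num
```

Transformed code:
for x in y:
    y *= ix - 28
    ix = 11 % (7 * 0)
record(ix)
y *= count - 34
num = [z for z in x if ix >= 26]
y *= ix + num
num = 29 % y % handle(29)
if x <= x and x == 10:
    num *= x - ix
    y += y // num

if x <= x and x == 10:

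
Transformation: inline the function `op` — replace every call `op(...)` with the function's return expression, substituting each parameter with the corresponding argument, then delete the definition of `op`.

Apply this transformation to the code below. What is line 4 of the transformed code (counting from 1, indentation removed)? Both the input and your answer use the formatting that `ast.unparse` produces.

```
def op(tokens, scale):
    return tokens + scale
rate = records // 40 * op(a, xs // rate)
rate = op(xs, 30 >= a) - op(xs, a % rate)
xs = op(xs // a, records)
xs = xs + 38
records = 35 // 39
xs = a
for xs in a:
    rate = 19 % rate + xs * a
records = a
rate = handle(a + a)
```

xs = xs + 38

Transformed code:
rate = records // 40 * (a + xs // rate)
rate = xs + (30 >= a) - (xs + a % rate)
xs = xs // a + records
xs = xs + 38
records = 35 // 39
xs = a
for xs in a:
    rate = 19 % rate + xs * a
records = a
rate = handle(a + a)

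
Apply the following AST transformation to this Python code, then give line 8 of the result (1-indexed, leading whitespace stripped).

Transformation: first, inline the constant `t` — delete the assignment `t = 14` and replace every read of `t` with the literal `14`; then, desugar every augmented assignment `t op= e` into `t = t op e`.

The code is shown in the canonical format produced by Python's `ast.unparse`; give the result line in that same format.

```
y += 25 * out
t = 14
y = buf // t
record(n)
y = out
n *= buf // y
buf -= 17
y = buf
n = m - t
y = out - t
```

n = m - 14

Transformed code:
y = y + 25 * out
y = buf // 14
record(n)
y = out
n = n * (buf // y)
buf = buf - 17
y = buf
n = m - 14
y = out - 14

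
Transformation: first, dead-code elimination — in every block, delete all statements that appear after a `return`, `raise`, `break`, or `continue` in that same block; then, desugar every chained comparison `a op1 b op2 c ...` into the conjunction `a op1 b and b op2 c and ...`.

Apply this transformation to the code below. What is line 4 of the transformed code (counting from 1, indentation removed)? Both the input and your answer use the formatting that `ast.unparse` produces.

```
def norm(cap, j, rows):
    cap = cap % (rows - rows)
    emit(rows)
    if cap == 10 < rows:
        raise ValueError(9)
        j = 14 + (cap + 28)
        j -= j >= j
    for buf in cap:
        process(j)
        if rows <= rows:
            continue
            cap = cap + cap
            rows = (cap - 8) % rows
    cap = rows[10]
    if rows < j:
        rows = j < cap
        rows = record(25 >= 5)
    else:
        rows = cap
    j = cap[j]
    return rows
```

if cap == 10 and 10 < rows:

Transformed code:
def norm(cap, j, rows):
    cap = cap % (rows - rows)
    emit(rows)
    if cap == 10 and 10 < rows:
        raise ValueError(9)
    for buf in cap:
        process(j)
        if rows <= rows:
            continue
    cap = rows[10]
    if rows < j:
        rows = j < cap
        rows = record(25 >= 5)
    else:
        rows = cap
    j = cap[j]
    return rows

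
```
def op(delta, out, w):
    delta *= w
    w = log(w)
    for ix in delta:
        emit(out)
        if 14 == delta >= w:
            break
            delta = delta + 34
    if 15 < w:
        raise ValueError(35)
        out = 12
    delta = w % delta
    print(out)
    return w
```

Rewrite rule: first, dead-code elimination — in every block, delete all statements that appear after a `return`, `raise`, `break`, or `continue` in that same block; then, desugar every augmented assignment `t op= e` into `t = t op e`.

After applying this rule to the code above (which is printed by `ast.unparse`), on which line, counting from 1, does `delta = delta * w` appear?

2

Transformed code:
def op(delta, out, w):
    delta = delta * w
    w = log(w)
    for ix in delta:
        emit(out)
        if 14 == delta >= w:
            break
    if 15 < w:
        raise ValueError(35)
    delta = w % delta
    print(out)
    return w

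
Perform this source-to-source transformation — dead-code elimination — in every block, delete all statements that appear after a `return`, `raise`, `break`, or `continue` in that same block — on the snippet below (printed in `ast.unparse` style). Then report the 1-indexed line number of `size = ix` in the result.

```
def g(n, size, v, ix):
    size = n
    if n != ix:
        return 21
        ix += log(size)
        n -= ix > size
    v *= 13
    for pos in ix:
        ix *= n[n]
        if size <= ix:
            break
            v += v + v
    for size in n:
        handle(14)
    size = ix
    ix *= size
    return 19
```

12

Transformed code:
def g(n, size, v, ix):
    size = n
    if n != ix:
        return 21
    v *= 13
    for pos in ix:
        ix *= n[n]
        if size <= ix:
            break
    for size in n:
        handle(14)
    size = ix
    ix *= size
    return 19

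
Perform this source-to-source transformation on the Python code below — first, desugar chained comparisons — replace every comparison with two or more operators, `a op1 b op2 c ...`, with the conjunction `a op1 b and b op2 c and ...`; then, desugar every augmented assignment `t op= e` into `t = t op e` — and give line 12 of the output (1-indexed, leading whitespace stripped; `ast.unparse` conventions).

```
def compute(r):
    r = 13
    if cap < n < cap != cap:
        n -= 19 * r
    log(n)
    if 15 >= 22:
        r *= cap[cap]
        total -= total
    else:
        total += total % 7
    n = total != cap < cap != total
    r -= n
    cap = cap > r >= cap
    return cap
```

r = r - n

Transformed code:
def compute(r):
    r = 13
    if cap < n and n < cap and (cap != cap):
        n = n - 19 * r
    log(n)
    if 15 >= 22:
        r = r * cap[cap]
        total = total - total
    else:
        total = total + total % 7
    n = total != cap and cap < cap and (cap != total)
    r = r - n
    cap = cap > r and r >= cap
    return cap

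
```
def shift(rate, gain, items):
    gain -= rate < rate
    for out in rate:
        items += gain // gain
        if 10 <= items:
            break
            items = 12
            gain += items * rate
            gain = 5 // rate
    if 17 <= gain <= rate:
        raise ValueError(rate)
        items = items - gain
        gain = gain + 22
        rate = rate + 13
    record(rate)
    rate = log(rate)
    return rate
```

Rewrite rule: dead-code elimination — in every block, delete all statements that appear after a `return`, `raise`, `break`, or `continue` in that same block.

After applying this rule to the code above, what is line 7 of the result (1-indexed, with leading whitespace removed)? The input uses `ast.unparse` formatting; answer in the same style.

Transformed code:
def shift(rate, gain, items):
    gain -= rate < rate
    for out in rate:
        items += gain // gain
        if 10 <= items:
            break
    if 17 <= gain <= rate:
        raise ValueError(rate)
    record(rate)
    rate = log(rate)
    return rate

if 17 <= gain <= rate:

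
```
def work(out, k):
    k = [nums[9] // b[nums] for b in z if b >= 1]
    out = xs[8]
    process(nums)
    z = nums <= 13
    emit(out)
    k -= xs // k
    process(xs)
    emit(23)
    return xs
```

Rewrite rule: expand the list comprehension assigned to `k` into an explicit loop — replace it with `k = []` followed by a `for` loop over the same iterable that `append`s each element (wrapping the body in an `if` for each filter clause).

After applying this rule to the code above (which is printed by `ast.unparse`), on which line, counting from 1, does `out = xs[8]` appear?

6

Transformed code:
def work(out, k):
    k = []
    for b in z:
        if b >= 1:
            k.append(nums[9] // b[nums])
    out = xs[8]
    process(nums)
    z = nums <= 13
    emit(out)
    k -= xs // k
    process(xs)
    emit(23)
    return xs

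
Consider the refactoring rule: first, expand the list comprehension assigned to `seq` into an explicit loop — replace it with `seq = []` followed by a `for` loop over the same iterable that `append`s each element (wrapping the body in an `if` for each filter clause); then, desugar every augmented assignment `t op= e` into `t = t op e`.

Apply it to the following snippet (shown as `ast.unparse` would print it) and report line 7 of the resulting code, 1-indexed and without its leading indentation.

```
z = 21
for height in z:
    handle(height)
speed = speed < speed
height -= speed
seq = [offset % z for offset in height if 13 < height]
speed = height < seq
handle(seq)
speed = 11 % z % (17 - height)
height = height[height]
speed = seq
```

Transformed code:
z = 21
for height in z:
    handle(height)
speed = speed < speed
height = height - speed
seq = []
for offset in height:
    if 13 < height:
        seq.append(offset % z)
speed = height < seq
handle(seq)
speed = 11 % z % (17 - height)
height = height[height]
speed = seq

for offset in height:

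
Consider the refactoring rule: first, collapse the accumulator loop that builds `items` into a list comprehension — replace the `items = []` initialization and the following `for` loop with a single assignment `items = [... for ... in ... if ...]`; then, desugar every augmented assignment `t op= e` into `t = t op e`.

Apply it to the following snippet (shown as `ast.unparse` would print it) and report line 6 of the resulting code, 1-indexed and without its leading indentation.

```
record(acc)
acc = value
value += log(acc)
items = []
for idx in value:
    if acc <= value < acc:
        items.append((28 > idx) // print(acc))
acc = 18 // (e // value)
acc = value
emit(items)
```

acc = value

Transformed code:
record(acc)
acc = value
value = value + log(acc)
items = [(28 > idx) // print(acc) for idx in value if acc <= value < acc]
acc = 18 // (e // value)
acc = value
emit(items)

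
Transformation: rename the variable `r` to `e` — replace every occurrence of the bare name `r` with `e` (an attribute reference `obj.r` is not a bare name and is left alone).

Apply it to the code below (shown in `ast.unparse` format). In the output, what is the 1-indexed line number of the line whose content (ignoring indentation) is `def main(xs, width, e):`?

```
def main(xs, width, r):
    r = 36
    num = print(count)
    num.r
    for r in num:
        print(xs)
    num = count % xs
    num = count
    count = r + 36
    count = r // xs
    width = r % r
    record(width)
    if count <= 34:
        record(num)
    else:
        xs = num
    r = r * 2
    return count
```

Transformed code:
def main(xs, width, e):
    e = 36
    num = print(count)
    num.r
    for e in num:
        print(xs)
    num = count % xs
    num = count
    count = e + 36
    count = e // xs
    width = e % e
    record(width)
    if count <= 34:
        record(num)
    else:
        xs = num
    e = e * 2
    return count

1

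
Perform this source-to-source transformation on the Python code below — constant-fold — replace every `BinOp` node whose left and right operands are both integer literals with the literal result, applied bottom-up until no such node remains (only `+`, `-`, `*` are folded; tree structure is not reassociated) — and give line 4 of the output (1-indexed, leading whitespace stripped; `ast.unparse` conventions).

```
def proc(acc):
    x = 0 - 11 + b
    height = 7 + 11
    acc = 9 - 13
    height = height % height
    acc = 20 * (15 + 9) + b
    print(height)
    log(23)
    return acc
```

acc = -4

Transformed code:
def proc(acc):
    x = -11 + b
    height = 18
    acc = -4
    height = height % height
    acc = 480 + b
    print(height)
    log(23)
    return acc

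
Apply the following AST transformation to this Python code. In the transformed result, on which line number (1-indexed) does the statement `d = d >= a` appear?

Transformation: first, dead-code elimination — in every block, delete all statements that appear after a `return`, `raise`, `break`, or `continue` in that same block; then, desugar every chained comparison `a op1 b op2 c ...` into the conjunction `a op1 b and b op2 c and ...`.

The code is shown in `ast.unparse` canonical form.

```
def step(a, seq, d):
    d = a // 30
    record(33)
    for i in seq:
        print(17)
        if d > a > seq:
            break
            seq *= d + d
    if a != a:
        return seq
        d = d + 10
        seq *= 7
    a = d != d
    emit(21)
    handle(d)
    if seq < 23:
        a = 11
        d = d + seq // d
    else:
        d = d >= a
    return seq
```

Transformed code:
def step(a, seq, d):
    d = a // 30
    record(33)
    for i in seq:
        print(17)
        if d > a and a > seq:
            break
    if a != a:
        return seq
    a = d != d
    emit(21)
    handle(d)
    if seq < 23:
        a = 11
        d = d + seq // d
    else:
        d = d >= a
    return seq

17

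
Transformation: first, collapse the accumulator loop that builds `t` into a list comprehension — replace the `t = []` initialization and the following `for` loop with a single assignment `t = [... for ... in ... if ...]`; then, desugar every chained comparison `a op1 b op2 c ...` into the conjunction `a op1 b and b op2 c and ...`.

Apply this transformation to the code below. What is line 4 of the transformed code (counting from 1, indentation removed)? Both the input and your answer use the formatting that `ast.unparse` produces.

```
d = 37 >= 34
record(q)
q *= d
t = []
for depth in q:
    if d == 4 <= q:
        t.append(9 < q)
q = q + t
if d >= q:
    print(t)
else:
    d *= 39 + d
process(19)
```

t = [9 < q for depth in q if d == 4 and 4 <= q]

Transformed code:
d = 37 >= 34
record(q)
q *= d
t = [9 < q for depth in q if d == 4 and 4 <= q]
q = q + t
if d >= q:
    print(t)
else:
    d *= 39 + d
process(19)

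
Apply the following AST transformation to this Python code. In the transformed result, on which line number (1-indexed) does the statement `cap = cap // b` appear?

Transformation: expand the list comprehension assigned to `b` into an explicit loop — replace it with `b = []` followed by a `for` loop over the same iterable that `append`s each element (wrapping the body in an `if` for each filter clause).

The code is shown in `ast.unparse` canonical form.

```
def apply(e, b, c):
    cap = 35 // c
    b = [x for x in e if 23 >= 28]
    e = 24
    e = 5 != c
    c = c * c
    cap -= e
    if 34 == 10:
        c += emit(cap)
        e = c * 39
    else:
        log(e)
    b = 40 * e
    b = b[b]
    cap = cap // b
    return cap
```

Transformed code:
def apply(e, b, c):
    cap = 35 // c
    b = []
    for x in e:
        if 23 >= 28:
            b.append(x)
    e = 24
    e = 5 != c
    c = c * c
    cap -= e
    if 34 == 10:
        c += emit(cap)
        e = c * 39
    else:
        log(e)
    b = 40 * e
    b = b[b]
    cap = cap // b
    return cap

18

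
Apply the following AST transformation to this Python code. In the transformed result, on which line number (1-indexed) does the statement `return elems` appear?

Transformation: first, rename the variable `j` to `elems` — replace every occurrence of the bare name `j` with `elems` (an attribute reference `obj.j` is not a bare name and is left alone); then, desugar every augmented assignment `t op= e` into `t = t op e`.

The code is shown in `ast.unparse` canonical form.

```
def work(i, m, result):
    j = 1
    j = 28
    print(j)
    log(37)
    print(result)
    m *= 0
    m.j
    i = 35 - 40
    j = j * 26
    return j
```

11

Transformed code:
def work(i, m, result):
    elems = 1
    elems = 28
    print(elems)
    log(37)
    print(result)
    m = m * 0
    m.j
    i = 35 - 40
    elems = elems * 26
    return elems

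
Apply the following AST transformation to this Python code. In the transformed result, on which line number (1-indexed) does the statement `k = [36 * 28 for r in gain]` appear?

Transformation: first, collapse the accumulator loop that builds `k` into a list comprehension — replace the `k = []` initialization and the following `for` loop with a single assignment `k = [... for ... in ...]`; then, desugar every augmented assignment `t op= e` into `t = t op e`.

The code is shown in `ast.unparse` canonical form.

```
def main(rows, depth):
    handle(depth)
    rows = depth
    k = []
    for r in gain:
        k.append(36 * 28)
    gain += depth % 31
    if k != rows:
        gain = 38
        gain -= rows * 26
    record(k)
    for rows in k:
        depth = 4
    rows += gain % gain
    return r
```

4

Transformed code:
def main(rows, depth):
    handle(depth)
    rows = depth
    k = [36 * 28 for r in gain]
    gain = gain + depth % 31
    if k != rows:
        gain = 38
        gain = gain - rows * 26
    record(k)
    for rows in k:
        depth = 4
    rows = rows + gain % gain
    return r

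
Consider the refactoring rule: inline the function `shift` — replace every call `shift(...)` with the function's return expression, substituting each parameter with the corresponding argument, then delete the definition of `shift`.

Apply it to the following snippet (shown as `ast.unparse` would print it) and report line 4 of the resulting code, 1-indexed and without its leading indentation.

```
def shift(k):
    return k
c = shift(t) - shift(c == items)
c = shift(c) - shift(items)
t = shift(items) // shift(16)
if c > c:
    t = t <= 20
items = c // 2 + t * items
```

Transformed code:
c = t - (c == items)
c = c - items
t = items // 16
if c > c:
    t = t <= 20
items = c // 2 + t * items

if c > c:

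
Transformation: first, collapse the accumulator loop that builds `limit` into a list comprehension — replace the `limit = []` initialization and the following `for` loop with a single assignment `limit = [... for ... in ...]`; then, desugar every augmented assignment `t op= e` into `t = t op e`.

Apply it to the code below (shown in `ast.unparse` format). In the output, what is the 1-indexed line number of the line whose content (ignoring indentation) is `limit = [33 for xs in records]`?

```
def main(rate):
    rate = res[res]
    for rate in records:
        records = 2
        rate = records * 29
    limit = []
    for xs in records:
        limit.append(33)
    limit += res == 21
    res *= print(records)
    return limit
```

6

Transformed code:
def main(rate):
    rate = res[res]
    for rate in records:
        records = 2
        rate = records * 29
    limit = [33 for xs in records]
    limit = limit + (res == 21)
    res = res * print(records)
    return limit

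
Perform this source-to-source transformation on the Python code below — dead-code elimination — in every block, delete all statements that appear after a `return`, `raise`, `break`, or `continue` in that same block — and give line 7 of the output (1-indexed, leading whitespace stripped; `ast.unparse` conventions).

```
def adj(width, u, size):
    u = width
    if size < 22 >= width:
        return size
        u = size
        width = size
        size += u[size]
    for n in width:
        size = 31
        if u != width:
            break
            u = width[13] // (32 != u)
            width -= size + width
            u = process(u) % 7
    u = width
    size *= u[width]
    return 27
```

Transformed code:
def adj(width, u, size):
    u = width
    if size < 22 >= width:
        return size
    for n in width:
        size = 31
        if u != width:
            break
    u = width
    size *= u[width]
    return 27

if u != width:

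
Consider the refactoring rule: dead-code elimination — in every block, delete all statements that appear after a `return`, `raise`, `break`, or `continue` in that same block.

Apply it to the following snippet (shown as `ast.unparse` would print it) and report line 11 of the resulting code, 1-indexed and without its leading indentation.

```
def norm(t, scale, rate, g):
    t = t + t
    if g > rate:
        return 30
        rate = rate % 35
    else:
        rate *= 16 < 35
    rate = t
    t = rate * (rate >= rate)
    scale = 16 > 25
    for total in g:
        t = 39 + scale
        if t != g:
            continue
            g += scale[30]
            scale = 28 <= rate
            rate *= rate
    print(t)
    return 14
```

Transformed code:
def norm(t, scale, rate, g):
    t = t + t
    if g > rate:
        return 30
    else:
        rate *= 16 < 35
    rate = t
    t = rate * (rate >= rate)
    scale = 16 > 25
    for total in g:
        t = 39 + scale
        if t != g:
            continue
    print(t)
    return 14

t = 39 + scale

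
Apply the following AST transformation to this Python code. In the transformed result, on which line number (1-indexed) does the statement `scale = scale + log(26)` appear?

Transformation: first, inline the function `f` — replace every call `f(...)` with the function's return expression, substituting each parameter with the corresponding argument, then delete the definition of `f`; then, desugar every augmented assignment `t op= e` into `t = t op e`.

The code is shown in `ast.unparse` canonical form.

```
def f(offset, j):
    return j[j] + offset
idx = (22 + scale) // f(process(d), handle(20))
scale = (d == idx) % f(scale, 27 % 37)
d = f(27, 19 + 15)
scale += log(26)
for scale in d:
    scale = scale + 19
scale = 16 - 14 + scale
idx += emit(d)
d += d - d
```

4

Transformed code:
idx = (22 + scale) // (handle(20)[handle(20)] + process(d))
scale = (d == idx) % ((27 % 37)[27 % 37] + scale)
d = (19 + 15)[19 + 15] + 27
scale = scale + log(26)
for scale in d:
    scale = scale + 19
scale = 16 - 14 + scale
idx = idx + emit(d)
d = d + (d - d)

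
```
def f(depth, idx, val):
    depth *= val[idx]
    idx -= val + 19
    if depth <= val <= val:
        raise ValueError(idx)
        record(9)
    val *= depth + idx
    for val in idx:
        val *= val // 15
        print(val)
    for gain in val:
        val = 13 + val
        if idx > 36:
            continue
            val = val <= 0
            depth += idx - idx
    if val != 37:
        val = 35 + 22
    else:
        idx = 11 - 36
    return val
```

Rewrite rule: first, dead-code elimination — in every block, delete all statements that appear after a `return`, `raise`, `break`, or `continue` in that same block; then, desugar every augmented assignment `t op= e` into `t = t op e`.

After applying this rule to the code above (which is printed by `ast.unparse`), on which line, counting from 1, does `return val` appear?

Transformed code:
def f(depth, idx, val):
    depth = depth * val[idx]
    idx = idx - (val + 19)
    if depth <= val <= val:
        raise ValueError(idx)
    val = val * (depth + idx)
    for val in idx:
        val = val * (val // 15)
        print(val)
    for gain in val:
        val = 13 + val
        if idx > 36:
            continue
    if val != 37:
        val = 35 + 22
    else:
        idx = 11 - 36
    return val

18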